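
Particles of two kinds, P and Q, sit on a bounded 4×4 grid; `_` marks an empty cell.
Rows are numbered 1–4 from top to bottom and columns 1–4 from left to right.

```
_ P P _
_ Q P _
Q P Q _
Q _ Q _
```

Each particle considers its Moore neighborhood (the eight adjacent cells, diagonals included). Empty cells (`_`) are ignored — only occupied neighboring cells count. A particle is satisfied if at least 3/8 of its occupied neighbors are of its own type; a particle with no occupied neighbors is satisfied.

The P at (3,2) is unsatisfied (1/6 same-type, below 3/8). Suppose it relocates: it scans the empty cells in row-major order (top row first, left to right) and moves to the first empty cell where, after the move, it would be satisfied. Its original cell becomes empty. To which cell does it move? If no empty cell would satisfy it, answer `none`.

Vacating (3,2). Empty cells in order:
  (1,1): 1/2 same-type → satisfied — stop here.

(1,1)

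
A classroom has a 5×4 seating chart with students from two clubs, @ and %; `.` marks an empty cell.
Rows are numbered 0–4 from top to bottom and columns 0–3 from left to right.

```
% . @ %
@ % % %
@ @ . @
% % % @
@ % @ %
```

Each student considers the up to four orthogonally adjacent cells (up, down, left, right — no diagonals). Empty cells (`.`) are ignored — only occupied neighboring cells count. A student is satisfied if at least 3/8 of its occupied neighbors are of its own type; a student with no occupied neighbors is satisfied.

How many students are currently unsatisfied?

Row 0: (0,0)% 0/1 unhappy · (0,2)@ 0/2 unhappy · (0,3)% 1/2 ok
Row 1: (1,0)@ 1/3 unhappy · (1,1)% 1/3 unhappy · (1,2)% 2/3 ok · (1,3)% 2/3 ok
Row 2: (2,0)@ 2/3 ok · (2,1)@ 1/3 unhappy · (2,3)@ 1/2 ok
Row 3: (3,0)% 1/3 unhappy · (3,1)% 3/4 ok · (3,2)% 1/3 unhappy · (3,3)@ 1/3 unhappy
Row 4: (4,0)@ 0/2 unhappy · (4,1)% 1/3 unhappy · (4,2)@ 0/3 unhappy · (4,3)% 0/2 unhappy
Unsatisfied: (0,0), (0,2), (1,0), (1,1), (2,1), (3,0), (3,2), (3,3), (4,0), (4,1), (4,2), (4,3) — 12 in total.

12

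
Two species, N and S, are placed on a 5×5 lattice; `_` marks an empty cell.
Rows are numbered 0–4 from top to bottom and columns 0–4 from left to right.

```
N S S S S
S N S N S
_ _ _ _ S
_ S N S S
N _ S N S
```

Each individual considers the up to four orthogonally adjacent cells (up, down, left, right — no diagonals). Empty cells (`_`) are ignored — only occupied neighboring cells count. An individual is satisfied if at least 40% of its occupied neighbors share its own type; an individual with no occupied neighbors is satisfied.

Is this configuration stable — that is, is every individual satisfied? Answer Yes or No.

No

(0,0)N 0/2 not
(0,1)S 1/3 not
(0,2)S 3/3 satisfied
(0,3)S 2/3 satisfied
(0,4)S 2/2 satisfied
(1,0)S 0/2 not
(1,1)N 0/3 not
(1,2)S 1/3 not
(1,3)N 0/3 not
(1,4)S 2/3 satisfied
(2,4)S 2/2 satisfied
(3,1)S 0/1 not
(3,2)N 0/3 not
(3,3)S 1/3 not
(3,4)S 3/3 satisfied
(4,0)N 0/0 satisfied
(4,2)S 0/2 not
(4,3)N 0/3 not
(4,4)S 1/2 satisfied
For instance (0,0) has only 0/2 same-type neighbors, below 2/5.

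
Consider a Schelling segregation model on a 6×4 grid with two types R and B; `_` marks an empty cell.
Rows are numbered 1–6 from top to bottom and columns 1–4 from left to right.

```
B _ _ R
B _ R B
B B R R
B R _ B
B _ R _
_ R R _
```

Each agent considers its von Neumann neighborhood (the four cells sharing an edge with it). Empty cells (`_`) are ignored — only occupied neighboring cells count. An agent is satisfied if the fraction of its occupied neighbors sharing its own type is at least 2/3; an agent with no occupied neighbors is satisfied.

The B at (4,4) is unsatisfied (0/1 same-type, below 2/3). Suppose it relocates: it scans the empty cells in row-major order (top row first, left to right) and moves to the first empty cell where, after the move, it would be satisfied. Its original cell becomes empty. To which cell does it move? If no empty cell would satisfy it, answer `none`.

Vacating (4,4). Empty cells in order:
  (1,2): 1/1 same-type → satisfied — stop here.

(1,2)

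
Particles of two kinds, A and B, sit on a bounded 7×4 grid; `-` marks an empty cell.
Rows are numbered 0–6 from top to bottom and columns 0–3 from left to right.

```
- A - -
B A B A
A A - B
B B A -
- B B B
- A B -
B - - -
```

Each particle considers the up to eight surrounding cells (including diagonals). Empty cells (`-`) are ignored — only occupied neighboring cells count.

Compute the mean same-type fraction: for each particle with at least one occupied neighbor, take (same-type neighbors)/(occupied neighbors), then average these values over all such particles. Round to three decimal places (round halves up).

0.365

(0,1)A 1/3
(1,0)B 0/4
(1,1)A 3/5
(1,2)B 1/5
(1,3)A 0/2
(2,0)A 2/5
(2,1)A 3/7
(2,3)B 1/3
(3,0)B 2/4
(3,1)B 3/6
(3,2)A 1/6
(4,1)B 4/6
(4,2)B 4/6
(4,3)B 2/3
(5,1)A 0/4
(5,2)B 3/4
(6,0)B 0/1
Sum over 17 particles: 1/3 + 0/4 + 3/5 + 1/5 + 0/2 + 2/5 + 3/7 + 1/3 + 2/4 + 3/6 + 1/6 + 4/6 + 4/6 + 2/3 + 0/4 + 3/4 + 0/1 = 2609/420; mean = 2609/420 ÷ 17 = 2609/7140 = 0.365406… → 0.365.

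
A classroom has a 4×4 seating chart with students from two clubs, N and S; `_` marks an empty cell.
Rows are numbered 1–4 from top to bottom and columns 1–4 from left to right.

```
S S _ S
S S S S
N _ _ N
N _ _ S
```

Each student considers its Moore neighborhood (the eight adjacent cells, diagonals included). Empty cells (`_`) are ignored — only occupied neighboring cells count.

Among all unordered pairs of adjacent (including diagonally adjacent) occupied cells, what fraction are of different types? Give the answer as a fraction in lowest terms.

Scan each occupied cell's neighbors to the right and below (and the two forward diagonals) so each pair is counted once.
From row 1: 0 unlike of 8 pairs (running 0/8).
From row 2: 4 unlike of 7 pairs (running 4/15).
From row 3: 1 unlike of 2 pairs (running 5/17).
Total adjacent occupied pairs: 17; unlike-type pairs: 5.
5/17 is already in lowest terms.

5/17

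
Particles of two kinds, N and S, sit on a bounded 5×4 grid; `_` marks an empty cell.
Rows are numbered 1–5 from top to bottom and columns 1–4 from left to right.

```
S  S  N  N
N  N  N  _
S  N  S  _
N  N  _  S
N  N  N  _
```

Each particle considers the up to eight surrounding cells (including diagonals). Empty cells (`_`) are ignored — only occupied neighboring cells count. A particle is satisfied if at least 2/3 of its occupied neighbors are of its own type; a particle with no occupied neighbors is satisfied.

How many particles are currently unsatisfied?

Row 1: (1,1)S 1/3 unhappy · (1,2)S 1/5 unhappy · (1,3)N 3/4 ok · (1,4)N 2/2 ok
Row 2: (2,1)N 2/5 unhappy · (2,2)N 4/8 unhappy · (2,3)N 4/6 ok
Row 3: (3,1)S 0/5 unhappy · (3,2)N 5/7 ok · (3,3)S 1/5 unhappy
Row 4: (4,1)N 4/5 ok · (4,2)N 5/7 ok · (4,4)S 1/2 unhappy
Row 5: (5,1)N 3/3 ok · (5,2)N 4/4 ok · (5,3)N 2/3 ok
Unsatisfied: (1,1), (1,2), (2,1), (2,2), (3,1), (3,3), (4,4) — 7 in total.

7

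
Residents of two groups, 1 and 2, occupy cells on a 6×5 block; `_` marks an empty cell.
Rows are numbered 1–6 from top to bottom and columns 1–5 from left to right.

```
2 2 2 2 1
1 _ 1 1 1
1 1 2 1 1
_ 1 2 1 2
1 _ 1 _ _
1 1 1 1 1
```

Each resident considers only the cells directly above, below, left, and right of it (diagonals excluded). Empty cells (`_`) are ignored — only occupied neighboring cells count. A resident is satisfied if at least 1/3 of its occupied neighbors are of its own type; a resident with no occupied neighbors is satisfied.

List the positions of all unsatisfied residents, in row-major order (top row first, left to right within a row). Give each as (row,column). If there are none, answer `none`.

(3,3), (4,3), (4,5)

(1,1)2 1/2 ok
(1,2)2 2/2 ok
(1,3)2 2/3 ok
(1,4)2 1/3 ok
(1,5)1 1/2 ok
(2,1)1 1/2 ok
(2,3)1 1/3 ok
(2,4)1 3/4 ok
(2,5)1 3/3 ok
(3,1)1 2/2 ok
(3,2)1 2/3 ok
(3,3)2 1/4 unhappy
(3,4)1 3/4 ok
(3,5)1 2/3 ok
(4,2)1 1/2 ok
(4,3)2 1/4 unhappy
(4,4)1 1/3 ok
(4,5)2 0/2 unhappy
(5,1)1 1/1 ok
(5,3)1 1/2 ok
(6,1)1 2/2 ok
(6,2)1 2/2 ok
(6,3)1 3/3 ok
(6,4)1 2/2 ok
(6,5)1 1/1 ok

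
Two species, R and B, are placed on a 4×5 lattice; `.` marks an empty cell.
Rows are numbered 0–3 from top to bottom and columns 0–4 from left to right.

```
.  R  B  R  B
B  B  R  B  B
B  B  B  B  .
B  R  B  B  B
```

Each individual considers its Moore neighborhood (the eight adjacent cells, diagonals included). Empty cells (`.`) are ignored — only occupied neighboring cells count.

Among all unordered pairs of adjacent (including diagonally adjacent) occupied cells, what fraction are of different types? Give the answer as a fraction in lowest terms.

18/47

Scan each occupied cell's neighbors to the right and below (and the two forward diagonals) so each pair is counted once.
From row 0: 8 unlike of 14 pairs (running 8/14).
From row 1: 5 unlike of 15 pairs (running 13/29).
From row 2: 3 unlike of 14 pairs (running 16/43).
From row 3: 2 unlike of 4 pairs (running 18/47).
Total adjacent occupied pairs: 47; unlike-type pairs: 18.
18/47 is already in lowest terms.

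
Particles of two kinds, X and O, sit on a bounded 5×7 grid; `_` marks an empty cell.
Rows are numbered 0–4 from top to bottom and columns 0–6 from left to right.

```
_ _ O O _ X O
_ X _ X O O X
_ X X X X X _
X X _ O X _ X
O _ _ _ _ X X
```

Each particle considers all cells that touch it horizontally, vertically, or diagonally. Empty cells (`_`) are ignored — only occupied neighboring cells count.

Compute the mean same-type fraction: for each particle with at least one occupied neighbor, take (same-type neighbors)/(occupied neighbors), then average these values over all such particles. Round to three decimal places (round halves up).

0.583

Row 0: (0,2)O 1/3 · (0,3)O 2/3 · (0,5)X 1/4 · (0,6)O 1/3
Row 1: (1,1)X 2/3 · (1,3)X 3/6 · (1,4)O 2/7 · (1,5)O 2/6 · (1,6)X 2/4
Row 2: (2,1)X 4/4 · (2,2)X 5/6 · (2,3)X 4/6 · (2,4)X 4/7 · (2,5)X 4/6
Row 3: (3,0)X 2/3 · (3,1)X 3/4 · (3,3)O 0/4 · (3,4)X 4/5 · (3,6)X 3/3
Row 4: (4,0)O 0/2 · (4,5)X 3/3 · (4,6)X 2/2
Sum over 22 particles: 1/3 + 2/3 + 1/4 + 1/3 + 2/3 + 3/6 + 2/7 + 2/6 + 2/4 + 4/4 + 5/6 + 4/6 + 4/7 + 4/6 + 2/3 + 3/4 + 0/4 + 4/5 + 3/3 + 0/2 + 3/3 + 2/2 = 2693/210; mean = 2693/210 ÷ 22 = 2693/4620 = 0.582900… → 0.583.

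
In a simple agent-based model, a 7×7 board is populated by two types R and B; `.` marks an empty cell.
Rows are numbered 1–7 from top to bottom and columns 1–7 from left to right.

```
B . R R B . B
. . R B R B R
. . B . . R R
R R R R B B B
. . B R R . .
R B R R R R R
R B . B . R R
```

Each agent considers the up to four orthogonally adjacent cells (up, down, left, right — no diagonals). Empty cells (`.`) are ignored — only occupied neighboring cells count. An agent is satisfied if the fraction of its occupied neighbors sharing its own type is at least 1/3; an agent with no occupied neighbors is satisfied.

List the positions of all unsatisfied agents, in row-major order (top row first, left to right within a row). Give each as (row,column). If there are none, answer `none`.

(1,1)B 0/0 ok
(1,3)R 2/2 ok
(1,4)R 1/3 ok
(1,5)B 0/2 unhappy
(1,7)B 0/1 unhappy
(2,3)R 1/3 ok
(2,4)B 0/3 unhappy
(2,5)R 0/3 unhappy
(2,6)B 0/3 unhappy
(2,7)R 1/3 ok
(3,3)B 0/2 unhappy
(3,6)R 1/3 ok
(3,7)R 2/3 ok
(4,1)R 1/1 ok
(4,2)R 2/2 ok
(4,3)R 2/4 ok
(4,4)R 2/3 ok
(4,5)B 1/3 ok
(4,6)B 2/3 ok
(4,7)B 1/2 ok
(5,3)B 0/3 unhappy
(5,4)R 3/4 ok
(5,5)R 2/3 ok
(6,1)R 1/2 ok
(6,2)B 1/3 ok
(6,3)R 1/3 ok
(6,4)R 3/4 ok
(6,5)R 3/3 ok
(6,6)R 3/3 ok
(6,7)R 2/2 ok
(7,1)R 1/2 ok
(7,2)B 1/2 ok
(7,4)B 0/1 unhappy
(7,6)R 2/2 ok
(7,7)R 2/2 ok

(1,5), (1,7), (2,4), (2,5), (2,6), (3,3), (5,3), (7,4)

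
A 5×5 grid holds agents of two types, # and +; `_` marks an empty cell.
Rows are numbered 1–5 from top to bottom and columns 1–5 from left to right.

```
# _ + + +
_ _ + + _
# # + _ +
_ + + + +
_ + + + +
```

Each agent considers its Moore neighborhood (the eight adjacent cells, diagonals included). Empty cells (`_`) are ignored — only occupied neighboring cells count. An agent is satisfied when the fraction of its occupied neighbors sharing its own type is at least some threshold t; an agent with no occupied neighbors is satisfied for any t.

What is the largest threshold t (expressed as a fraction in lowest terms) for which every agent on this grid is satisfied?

Row 1: (1,1)# — no occupied neighbors · (1,3)+ 3/3 · (1,4)+ 4/4 · (1,5)+ 2/2
Row 2: (2,3)+ 4/5 · (2,4)+ 6/6
Row 3: (3,1)# 1/2 · (3,2)# 1/5 · (3,3)+ 5/6 · (3,5)+ 3/3
Row 4: (4,2)+ 4/6 · (4,3)+ 6/7 · (4,4)+ 7/7 · (4,5)+ 4/4
Row 5: (5,2)+ 3/3 · (5,3)+ 5/5 · (5,4)+ 5/5 · (5,5)+ 3/3
The smallest same-type fraction is 1/5 at (3,2), which reduces to 1/5. Any threshold above that leaves this agent unsatisfied.

1/5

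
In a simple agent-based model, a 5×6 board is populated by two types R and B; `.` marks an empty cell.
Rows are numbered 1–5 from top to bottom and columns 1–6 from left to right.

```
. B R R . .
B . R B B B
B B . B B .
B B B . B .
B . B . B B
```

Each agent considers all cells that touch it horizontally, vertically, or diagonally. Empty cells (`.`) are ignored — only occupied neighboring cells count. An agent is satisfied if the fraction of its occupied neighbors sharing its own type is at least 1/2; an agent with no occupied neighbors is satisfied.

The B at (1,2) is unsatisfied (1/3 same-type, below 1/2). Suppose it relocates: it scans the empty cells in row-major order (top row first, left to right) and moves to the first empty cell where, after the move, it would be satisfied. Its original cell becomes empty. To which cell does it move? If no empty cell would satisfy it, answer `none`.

(1,1)

Vacating (1,2). Empty cells in order:
  (1,1): 1/1 same-type → satisfied — stop here.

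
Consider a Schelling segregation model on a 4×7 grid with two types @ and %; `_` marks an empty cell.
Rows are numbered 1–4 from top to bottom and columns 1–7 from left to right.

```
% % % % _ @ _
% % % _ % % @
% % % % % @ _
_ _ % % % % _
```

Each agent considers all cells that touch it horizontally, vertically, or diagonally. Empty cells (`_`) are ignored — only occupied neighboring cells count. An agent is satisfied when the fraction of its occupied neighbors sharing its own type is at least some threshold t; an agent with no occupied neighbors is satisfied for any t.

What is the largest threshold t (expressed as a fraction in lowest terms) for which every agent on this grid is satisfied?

(1,1)% 3/3
(1,2)% 5/5
(1,3)% 4/4
(1,4)% 3/3
(1,6)@ 1/3
(2,1)% 5/5
(2,2)% 8/8
(2,3)% 7/7
(2,5)% 4/6
(2,6)% 2/5
(2,7)@ 2/3
(3,1)% 3/3
(3,2)% 6/6
(3,3)% 6/6
(3,4)% 7/7
(3,5)% 6/7
(3,6)@ 1/6
(4,3)% 4/4
(4,4)% 5/5
(4,5)% 4/5
(4,6)% 2/3
The smallest same-type fraction is 1/6 at (3,6), which reduces to 1/6. Any threshold above that leaves this agent unsatisfied.

1/6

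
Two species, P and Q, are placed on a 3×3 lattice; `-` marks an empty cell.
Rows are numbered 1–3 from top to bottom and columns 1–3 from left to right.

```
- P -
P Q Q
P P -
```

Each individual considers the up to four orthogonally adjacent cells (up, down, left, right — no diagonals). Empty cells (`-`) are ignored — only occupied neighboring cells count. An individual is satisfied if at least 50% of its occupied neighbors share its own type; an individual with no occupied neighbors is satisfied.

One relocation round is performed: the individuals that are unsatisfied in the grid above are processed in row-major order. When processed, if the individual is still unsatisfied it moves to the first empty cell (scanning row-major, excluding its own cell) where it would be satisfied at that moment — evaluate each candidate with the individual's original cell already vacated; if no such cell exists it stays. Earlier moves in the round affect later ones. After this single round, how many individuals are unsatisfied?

Initially unsatisfied (in order): (1,2), (2,2).
  (1,2) → (1,1).
  (2,2) → (1,3).
Resulting grid:
P - Q
P - Q
P P -
All satisfied now.

0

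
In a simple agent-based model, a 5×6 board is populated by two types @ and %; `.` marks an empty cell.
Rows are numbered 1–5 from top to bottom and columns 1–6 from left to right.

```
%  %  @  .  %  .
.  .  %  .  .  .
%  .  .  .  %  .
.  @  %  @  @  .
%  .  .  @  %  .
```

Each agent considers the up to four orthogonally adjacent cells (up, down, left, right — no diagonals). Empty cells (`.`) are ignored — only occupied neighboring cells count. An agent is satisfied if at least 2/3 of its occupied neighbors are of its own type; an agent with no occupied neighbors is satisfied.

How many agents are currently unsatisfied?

(1,1)% 1/1 ok
(1,2)% 1/2 unhappy
(1,3)@ 0/2 unhappy
(1,5)% 0/0 ok
(2,3)% 0/1 unhappy
(3,1)% 0/0 ok
(3,5)% 0/1 unhappy
(4,2)@ 0/1 unhappy
(4,3)% 0/2 unhappy
(4,4)@ 2/3 ok
(4,5)@ 1/3 unhappy
(5,1)% 0/0 ok
(5,4)@ 1/2 unhappy
(5,5)% 0/2 unhappy
Unsatisfied: (1,2), (1,3), (2,3), (3,5), (4,2), (4,3), (4,5), (5,4), (5,5) — 9 in total.

9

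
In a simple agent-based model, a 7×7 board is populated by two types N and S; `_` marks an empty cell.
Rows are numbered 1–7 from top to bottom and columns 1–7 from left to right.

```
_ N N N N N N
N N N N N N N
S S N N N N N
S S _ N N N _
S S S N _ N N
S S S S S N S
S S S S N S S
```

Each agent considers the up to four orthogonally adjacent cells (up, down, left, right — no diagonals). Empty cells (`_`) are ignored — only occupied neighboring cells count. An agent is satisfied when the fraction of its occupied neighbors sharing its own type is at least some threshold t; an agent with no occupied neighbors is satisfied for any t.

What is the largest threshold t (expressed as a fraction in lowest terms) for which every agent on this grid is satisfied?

0/1

(1,2)N 2/2
(1,3)N 3/3
(1,4)N 3/3
(1,5)N 3/3
(1,6)N 3/3
(1,7)N 2/2
(2,1)N 1/2
(2,2)N 3/4
(2,3)N 4/4
(2,4)N 4/4
(2,5)N 4/4
(2,6)N 4/4
(2,7)N 3/3
(3,1)S 2/3
(3,2)S 2/4
(3,3)N 2/3
(3,4)N 4/4
(3,5)N 4/4
(3,6)N 4/4
(3,7)N 2/2
(4,1)S 3/3
(4,2)S 3/3
(4,4)N 3/3
(4,5)N 3/3
(4,6)N 3/3
(5,1)S 3/3
(5,2)S 4/4
(5,3)S 2/3
(5,4)N 1/3
(5,6)N 3/3
(5,7)N 1/2
(6,1)S 3/3
(6,2)S 4/4
(6,3)S 4/4
(6,4)S 3/4
(6,5)S 1/3
(6,6)N 1/4
(6,7)S 1/3
(7,1)S 2/2
(7,2)S 3/3
(7,3)S 3/3
(7,4)S 2/3
(7,5)N 0/3
(7,6)S 1/3
(7,7)S 2/2
The smallest same-type fraction is 0/3 at (7,5), which reduces to 0/1. Any threshold above that leaves this agent unsatisfied.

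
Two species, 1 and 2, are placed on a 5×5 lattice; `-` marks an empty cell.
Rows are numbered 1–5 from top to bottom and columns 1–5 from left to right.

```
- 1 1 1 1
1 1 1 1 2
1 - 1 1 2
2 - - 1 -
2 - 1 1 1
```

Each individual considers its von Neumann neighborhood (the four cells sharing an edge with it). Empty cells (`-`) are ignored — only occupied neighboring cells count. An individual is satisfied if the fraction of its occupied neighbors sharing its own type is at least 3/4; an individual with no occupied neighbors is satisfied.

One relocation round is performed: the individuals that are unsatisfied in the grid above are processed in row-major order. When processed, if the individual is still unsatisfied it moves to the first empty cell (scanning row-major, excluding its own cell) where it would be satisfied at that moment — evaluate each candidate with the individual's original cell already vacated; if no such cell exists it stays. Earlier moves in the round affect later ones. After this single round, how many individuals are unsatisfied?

Initially unsatisfied (in order): (1,5), (2,5), (3,1), (3,5), (4,1).
  (1,5) → (1,1).
  (2,5) → (4,2).
  (3,1) → (1,5).
  (3,5): no empty cell satisfies it; stays.
  (4,1): now satisfied by earlier moves; stays.
Resulting grid:
1 1 1 1 1
1 1 1 1 -
- - 1 1 2
2 2 - 1 -
2 - 1 1 1
Unsatisfied now: (3,5).

1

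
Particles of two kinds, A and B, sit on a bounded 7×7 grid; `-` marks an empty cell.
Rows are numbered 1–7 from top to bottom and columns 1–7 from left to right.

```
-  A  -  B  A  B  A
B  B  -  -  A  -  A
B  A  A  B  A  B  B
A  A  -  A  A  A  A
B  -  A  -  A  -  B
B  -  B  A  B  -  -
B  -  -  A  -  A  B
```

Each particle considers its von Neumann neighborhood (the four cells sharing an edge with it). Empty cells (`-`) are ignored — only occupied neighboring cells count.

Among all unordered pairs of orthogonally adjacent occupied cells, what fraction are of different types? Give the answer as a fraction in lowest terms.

Scan each occupied cell's neighbors to the right and below so each pair is counted once.
From row 1: 4 unlike of 6 pairs (running 4/6).
From row 2: 2 unlike of 5 pairs (running 6/11).
From row 3: 8 unlike of 12 pairs (running 14/23).
From row 4: 2 unlike of 7 pairs (running 16/30).
From row 5: 2 unlike of 3 pairs (running 18/33).
From row 6: 2 unlike of 4 pairs (running 20/37).
From row 7: 1 unlike of 1 pairs (running 21/38).
Total adjacent occupied pairs: 38; unlike-type pairs: 21.
21/38 is already in lowest terms.

21/38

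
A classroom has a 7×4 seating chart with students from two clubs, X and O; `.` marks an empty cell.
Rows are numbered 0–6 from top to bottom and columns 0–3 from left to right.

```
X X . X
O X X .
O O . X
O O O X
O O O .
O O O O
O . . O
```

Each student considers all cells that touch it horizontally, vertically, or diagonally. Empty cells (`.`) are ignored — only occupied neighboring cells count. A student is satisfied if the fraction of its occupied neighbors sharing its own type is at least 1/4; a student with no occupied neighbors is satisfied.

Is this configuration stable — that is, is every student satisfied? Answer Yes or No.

(0,0)X 2/3 satisfied
(0,1)X 3/4 satisfied
(0,3)X 1/1 satisfied
(1,0)O 2/5 satisfied
(1,1)X 3/6 satisfied
(1,2)X 4/5 satisfied
(2,0)O 4/5 satisfied
(2,1)O 5/7 satisfied
(2,3)X 2/3 satisfied
(3,0)O 5/5 satisfied
(3,1)O 7/7 satisfied
(3,2)O 4/6 satisfied
(3,3)X 1/3 satisfied
(4,0)O 5/5 satisfied
(4,1)O 8/8 satisfied
(4,2)O 6/7 satisfied
(5,0)O 4/4 satisfied
(5,1)O 6/6 satisfied
(5,2)O 5/5 satisfied
(5,3)O 3/3 satisfied
(6,0)O 2/2 satisfied
(6,3)O 2/2 satisfied
All meet the threshold, so the configuration is stable.

Yes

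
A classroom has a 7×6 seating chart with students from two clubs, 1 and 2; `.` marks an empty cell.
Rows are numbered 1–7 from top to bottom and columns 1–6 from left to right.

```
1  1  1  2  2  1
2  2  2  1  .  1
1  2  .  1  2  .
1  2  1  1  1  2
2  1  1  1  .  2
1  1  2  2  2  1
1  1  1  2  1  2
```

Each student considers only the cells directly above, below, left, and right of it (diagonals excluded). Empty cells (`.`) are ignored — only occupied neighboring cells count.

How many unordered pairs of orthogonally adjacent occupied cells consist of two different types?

29

Scan each occupied cell's neighbors to the right and below so each pair is counted once.
Row 1: 1(1,1)–1(1,2)= 1(1,1)–2(2,1)≠ 1(1,2)–1(1,3)= 1(1,2)–2(2,2)≠ 1(1,3)–2(1,4)≠ 1(1,3)–2(2,3)≠ 2(1,4)–2(1,5)= 2(1,4)–1(2,4)≠ 2(1,5)–1(1,6)≠ 1(1,6)–1(2,6)=  → 6/10 unlike.
Row 2: 2(2,1)–2(2,2)= 2(2,1)–1(3,1)≠ 2(2,2)–2(2,3)= 2(2,2)–2(3,2)= 2(2,3)–1(2,4)≠ 1(2,4)–1(3,4)=  → 2/6 unlike.
Row 3: 1(3,1)–2(3,2)≠ 1(3,1)–1(4,1)= 2(3,2)–2(4,2)= 1(3,4)–2(3,5)≠ 1(3,4)–1(4,4)= 2(3,5)–1(4,5)≠  → 3/6 unlike.
Row 4: 1(4,1)–2(4,2)≠ 1(4,1)–2(5,1)≠ 2(4,2)–1(4,3)≠ 2(4,2)–1(5,2)≠ 1(4,3)–1(4,4)= 1(4,3)–1(5,3)= 1(4,4)–1(4,5)= 1(4,4)–1(5,4)= 1(4,5)–2(4,6)≠ 2(4,6)–2(5,6)=  → 5/10 unlike.
Row 5: 2(5,1)–1(5,2)≠ 2(5,1)–1(6,1)≠ 1(5,2)–1(5,3)= 1(5,2)–1(6,2)= 1(5,3)–1(5,4)= 1(5,3)–2(6,3)≠ 1(5,4)–2(6,4)≠ 2(5,6)–1(6,6)≠  → 5/8 unlike.
Row 6: 1(6,1)–1(6,2)= 1(6,1)–1(7,1)= 1(6,2)–2(6,3)≠ 1(6,2)–1(7,2)= 2(6,3)–2(6,4)= 2(6,3)–1(7,3)≠ 2(6,4)–2(6,5)= 2(6,4)–2(7,4)= 2(6,5)–1(6,6)≠ 2(6,5)–1(7,5)≠ 1(6,6)–2(7,6)≠  → 5/11 unlike.
Row 7: 1(7,1)–1(7,2)= 1(7,2)–1(7,3)= 1(7,3)–2(7,4)≠ 2(7,4)–1(7,5)≠ 1(7,5)–2(7,6)≠  → 3/5 unlike.
Total adjacent occupied pairs: 56; unlike-type pairs: 29.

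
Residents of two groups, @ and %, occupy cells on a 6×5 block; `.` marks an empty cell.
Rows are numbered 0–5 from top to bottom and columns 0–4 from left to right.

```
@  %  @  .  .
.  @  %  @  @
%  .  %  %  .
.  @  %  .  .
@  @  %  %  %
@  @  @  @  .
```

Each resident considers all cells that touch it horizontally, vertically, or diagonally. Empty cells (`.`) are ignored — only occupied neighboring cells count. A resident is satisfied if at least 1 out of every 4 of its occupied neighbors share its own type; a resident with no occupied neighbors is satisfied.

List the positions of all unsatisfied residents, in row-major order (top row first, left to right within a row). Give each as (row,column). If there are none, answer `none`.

(0,0)@ 1/2 ✓
(0,1)% 1/4 ✓
(0,2)@ 2/4 ✓
(1,1)@ 2/6 ✓
(1,2)% 3/6 ✓
(1,3)@ 2/5 ✓
(1,4)@ 1/2 ✓
(2,0)% 0/2 ✗
(2,2)% 3/6 ✓
(2,3)% 3/5 ✓
(3,1)@ 2/6 ✓
(3,2)% 4/6 ✓
(4,0)@ 4/4 ✓
(4,1)@ 5/7 ✓
(4,2)% 2/7 ✓
(4,3)% 3/5 ✓
(4,4)% 1/2 ✓
(5,0)@ 3/3 ✓
(5,1)@ 4/5 ✓
(5,2)@ 3/5 ✓
(5,3)@ 1/4 ✓

(2,0)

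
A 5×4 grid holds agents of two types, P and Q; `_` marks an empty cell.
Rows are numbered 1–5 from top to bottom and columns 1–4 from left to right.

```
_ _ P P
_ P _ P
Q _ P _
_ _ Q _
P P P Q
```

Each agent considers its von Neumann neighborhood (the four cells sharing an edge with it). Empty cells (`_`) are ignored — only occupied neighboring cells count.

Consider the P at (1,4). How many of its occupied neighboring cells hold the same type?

2

Occupied neighbors of (1,4): (2,4)=P, (1,3)=P.
Same type (P): 2 of 2.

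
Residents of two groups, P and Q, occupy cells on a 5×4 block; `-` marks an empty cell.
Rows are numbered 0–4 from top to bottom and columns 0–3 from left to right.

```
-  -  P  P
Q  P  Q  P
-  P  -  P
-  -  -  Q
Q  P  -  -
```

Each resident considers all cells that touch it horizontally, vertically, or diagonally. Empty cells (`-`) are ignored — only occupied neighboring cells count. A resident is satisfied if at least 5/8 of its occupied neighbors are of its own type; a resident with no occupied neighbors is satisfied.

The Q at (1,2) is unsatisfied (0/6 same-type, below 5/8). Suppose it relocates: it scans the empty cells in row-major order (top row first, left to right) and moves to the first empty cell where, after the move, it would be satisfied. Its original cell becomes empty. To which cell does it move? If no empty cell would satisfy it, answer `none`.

Vacating (1,2). Empty cells in order:
  (0,0): 1/2 same-type → still unsatisfied.
  (0,1): 1/3 same-type → still unsatisfied.
  (2,0): 1/3 same-type → still unsatisfied.
  (2,2): 1/5 same-type → still unsatisfied.
  (3,0): 1/3 same-type → still unsatisfied.
  (3,1): 1/3 same-type → still unsatisfied.
  (3,2): 1/4 same-type → still unsatisfied.
  (4,2): 1/2 same-type → still unsatisfied.
  (4,3): 1/1 same-type → satisfied — stop here.

(4,3)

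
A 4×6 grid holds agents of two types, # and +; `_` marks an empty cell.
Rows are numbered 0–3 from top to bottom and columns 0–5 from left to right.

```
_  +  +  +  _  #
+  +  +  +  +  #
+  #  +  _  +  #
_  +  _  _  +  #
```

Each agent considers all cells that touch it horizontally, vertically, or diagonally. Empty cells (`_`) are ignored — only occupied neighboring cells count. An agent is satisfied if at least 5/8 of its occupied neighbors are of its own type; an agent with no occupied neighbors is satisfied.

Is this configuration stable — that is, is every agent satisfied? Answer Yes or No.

No

(0,1)+ 4/4 ✓
(0,2)+ 5/5 ✓
(0,3)+ 4/4 ✓
(0,5)# 1/2 ✗
(1,0)+ 3/4 ✓
(1,1)+ 6/7 ✓
(1,2)+ 6/7 ✓
(1,3)+ 6/6 ✓
(1,4)+ 3/6 ✗
(1,5)# 2/4 ✗
(2,0)+ 3/4 ✓
(2,1)# 0/6 ✗
(2,2)+ 4/5 ✓
(2,4)+ 3/6 ✗
(2,5)# 2/5 ✗
(3,1)+ 2/3 ✓
(3,4)+ 1/3 ✗
(3,5)# 1/3 ✗
For instance (0,5) has only 1/2 same-type neighbors, below 5/8.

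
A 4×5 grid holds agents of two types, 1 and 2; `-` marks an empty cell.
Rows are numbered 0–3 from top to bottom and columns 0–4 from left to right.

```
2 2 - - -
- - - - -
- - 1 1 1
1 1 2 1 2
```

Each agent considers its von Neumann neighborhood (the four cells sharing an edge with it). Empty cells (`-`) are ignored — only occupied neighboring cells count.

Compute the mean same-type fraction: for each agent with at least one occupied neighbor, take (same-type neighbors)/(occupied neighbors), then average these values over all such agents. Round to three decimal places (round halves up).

0.583

Row 0: (0,0)2 1/1 · (0,1)2 1/1
Row 2: (2,2)1 1/2 · (2,3)1 3/3 · (2,4)1 1/2
Row 3: (3,0)1 1/1 · (3,1)1 1/2 · (3,2)2 0/3 · (3,3)1 1/3 · (3,4)2 0/2
Sum over 10 agents: 1/1 + 1/1 + 1/2 + 3/3 + 1/2 + 1/1 + 1/2 + 0/3 + 1/3 + 0/2 = 35/6; mean = 35/6 ÷ 10 = 7/12 = 0.583333… → 0.583.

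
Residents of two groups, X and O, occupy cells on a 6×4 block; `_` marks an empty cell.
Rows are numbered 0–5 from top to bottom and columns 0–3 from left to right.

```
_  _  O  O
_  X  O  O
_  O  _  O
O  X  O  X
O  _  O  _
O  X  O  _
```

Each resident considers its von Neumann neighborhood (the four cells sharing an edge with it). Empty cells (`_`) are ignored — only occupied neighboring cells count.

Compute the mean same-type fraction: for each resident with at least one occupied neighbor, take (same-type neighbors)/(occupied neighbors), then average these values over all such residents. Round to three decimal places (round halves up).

0.500

Row 0: (0,2)O 2/2 · (0,3)O 2/2
Row 1: (1,1)X 0/2 · (1,2)O 2/3 · (1,3)O 3/3
Row 2: (2,1)O 0/2 · (2,3)O 1/2
Row 3: (3,0)O 1/2 · (3,1)X 0/3 · (3,2)O 1/3 · (3,3)X 0/2
Row 4: (4,0)O 2/2 · (4,2)O 2/2
Row 5: (5,0)O 1/2 · (5,1)X 0/2 · (5,2)O 1/2
Sum over 16 residents: 2/2 + 2/2 + 0/2 + 2/3 + 3/3 + 0/2 + 1/2 + 1/2 + 0/3 + 1/3 + 0/2 + 2/2 + 2/2 + 1/2 + 0/2 + 1/2 = 8; mean = 8 ÷ 16 = 1/2 = 0.5 → 0.500.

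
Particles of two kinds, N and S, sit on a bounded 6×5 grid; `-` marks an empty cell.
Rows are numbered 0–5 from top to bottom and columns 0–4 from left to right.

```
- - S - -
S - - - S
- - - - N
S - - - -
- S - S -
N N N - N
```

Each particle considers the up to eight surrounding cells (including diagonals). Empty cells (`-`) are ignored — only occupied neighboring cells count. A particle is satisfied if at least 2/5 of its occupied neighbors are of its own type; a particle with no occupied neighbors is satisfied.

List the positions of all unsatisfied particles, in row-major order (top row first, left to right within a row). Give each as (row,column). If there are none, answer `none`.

(1,4), (2,4), (4,1), (4,3), (5,2), (5,4)

(0,2)S 0/0 satisfied
(1,0)S 0/0 satisfied
(1,4)S 0/1 not
(2,4)N 0/1 not
(3,0)S 1/1 satisfied
(4,1)S 1/4 not
(4,3)S 0/2 not
(5,0)N 1/2 satisfied
(5,1)N 2/3 satisfied
(5,2)N 1/3 not
(5,4)N 0/1 not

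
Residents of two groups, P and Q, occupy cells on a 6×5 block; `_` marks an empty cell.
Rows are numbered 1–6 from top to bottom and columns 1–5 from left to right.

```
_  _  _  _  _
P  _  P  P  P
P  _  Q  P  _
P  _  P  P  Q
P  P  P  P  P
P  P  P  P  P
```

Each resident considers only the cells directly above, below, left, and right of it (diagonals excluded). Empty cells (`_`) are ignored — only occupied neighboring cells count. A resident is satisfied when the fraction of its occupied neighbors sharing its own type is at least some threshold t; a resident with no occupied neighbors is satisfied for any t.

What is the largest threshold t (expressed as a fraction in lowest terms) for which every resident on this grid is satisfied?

0/1

(2,1)P 1/1
(2,3)P 1/2
(2,4)P 3/3
(2,5)P 1/1
(3,1)P 2/2
(3,3)Q 0/3
(3,4)P 2/3
(4,1)P 2/2
(4,3)P 2/3
(4,4)P 3/4
(4,5)Q 0/2
(5,1)P 3/3
(5,2)P 3/3
(5,3)P 4/4
(5,4)P 4/4
(5,5)P 2/3
(6,1)P 2/2
(6,2)P 3/3
(6,3)P 3/3
(6,4)P 3/3
(6,5)P 2/2
The smallest same-type fraction is 0/3 at (3,3), which reduces to 0/1. Any threshold above that leaves this resident unsatisfied.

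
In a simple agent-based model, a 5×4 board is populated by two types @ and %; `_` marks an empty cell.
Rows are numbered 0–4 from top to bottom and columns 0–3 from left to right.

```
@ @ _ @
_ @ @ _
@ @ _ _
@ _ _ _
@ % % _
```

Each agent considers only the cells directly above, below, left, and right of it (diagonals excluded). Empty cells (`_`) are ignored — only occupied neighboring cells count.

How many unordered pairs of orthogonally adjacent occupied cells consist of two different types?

Scan each occupied cell's neighbors to the right and below so each pair is counted once.
Row 0: @(0,0)–@(0,1)= @(0,1)–@(1,1)=  → 0/2 unlike.
Row 1: @(1,1)–@(1,2)= @(1,1)–@(2,1)=  → 0/2 unlike.
Row 2: @(2,0)–@(2,1)= @(2,0)–@(3,0)=  → 0/2 unlike.
Row 3: @(3,0)–@(4,0)=  → 0/1 unlike.
Row 4: @(4,0)–%(4,1)≠ %(4,1)–%(4,2)=  → 1/2 unlike.
Total adjacent occupied pairs: 9; unlike-type pairs: 1.

1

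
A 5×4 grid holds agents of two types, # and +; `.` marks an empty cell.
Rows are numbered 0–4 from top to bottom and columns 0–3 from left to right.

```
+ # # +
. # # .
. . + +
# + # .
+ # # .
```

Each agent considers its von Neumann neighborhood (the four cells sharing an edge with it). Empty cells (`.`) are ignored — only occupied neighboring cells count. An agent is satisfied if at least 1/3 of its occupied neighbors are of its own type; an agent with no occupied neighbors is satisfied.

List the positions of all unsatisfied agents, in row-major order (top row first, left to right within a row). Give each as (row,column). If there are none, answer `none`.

(0,0), (0,3), (3,0), (3,1), (4,0)

(0,0)+ 0/1 ✗
(0,1)# 2/3 ✓
(0,2)# 2/3 ✓
(0,3)+ 0/1 ✗
(1,1)# 2/2 ✓
(1,2)# 2/3 ✓
(2,2)+ 1/3 ✓
(2,3)+ 1/1 ✓
(3,0)# 0/2 ✗
(3,1)+ 0/3 ✗
(3,2)# 1/3 ✓
(4,0)+ 0/2 ✗
(4,1)# 1/3 ✓
(4,2)# 2/2 ✓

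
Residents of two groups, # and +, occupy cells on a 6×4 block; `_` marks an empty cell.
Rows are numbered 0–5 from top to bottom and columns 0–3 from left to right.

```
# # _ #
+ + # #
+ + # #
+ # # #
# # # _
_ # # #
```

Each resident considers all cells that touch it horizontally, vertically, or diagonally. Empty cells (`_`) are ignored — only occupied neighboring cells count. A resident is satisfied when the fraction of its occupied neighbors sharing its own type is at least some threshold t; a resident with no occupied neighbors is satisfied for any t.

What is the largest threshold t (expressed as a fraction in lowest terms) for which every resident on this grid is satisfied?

1/3

(0,0)# 1/3
(0,1)# 2/4
(0,3)# 2/2
(1,0)+ 3/5
(1,1)+ 3/7
(1,2)# 5/7
(1,3)# 4/4
(2,0)+ 4/5
(2,1)+ 4/8
(2,2)# 6/8
(2,3)# 5/5
(3,0)+ 2/5
(3,1)# 5/8
(3,2)# 6/7
(3,3)# 4/4
(4,0)# 3/4
(4,1)# 6/7
(4,2)# 7/7
(5,1)# 4/4
(5,2)# 4/4
(5,3)# 2/2
The smallest same-type fraction is 1/3 at (0,0), which reduces to 1/3. Any threshold above that leaves this resident unsatisfied.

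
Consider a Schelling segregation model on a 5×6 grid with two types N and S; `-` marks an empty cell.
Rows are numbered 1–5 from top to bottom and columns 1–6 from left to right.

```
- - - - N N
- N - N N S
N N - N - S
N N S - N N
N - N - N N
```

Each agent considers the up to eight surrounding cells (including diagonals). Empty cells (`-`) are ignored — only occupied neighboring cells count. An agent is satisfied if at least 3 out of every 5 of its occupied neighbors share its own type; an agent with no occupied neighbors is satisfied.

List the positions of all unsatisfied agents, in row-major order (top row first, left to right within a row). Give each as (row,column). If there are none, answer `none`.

(1,5)N 3/4 satisfied
(1,6)N 2/3 satisfied
(2,2)N 2/2 satisfied
(2,4)N 3/3 satisfied
(2,5)N 4/6 satisfied
(2,6)S 1/4 not
(3,1)N 4/4 satisfied
(3,2)N 4/5 satisfied
(3,4)N 3/4 satisfied
(3,6)S 1/4 not
(4,1)N 4/4 satisfied
(4,2)N 5/6 satisfied
(4,3)S 0/4 not
(4,5)N 4/5 satisfied
(4,6)N 3/4 satisfied
(5,1)N 2/2 satisfied
(5,3)N 1/2 not
(5,5)N 3/3 satisfied
(5,6)N 3/3 satisfied

(2,6), (3,6), (4,3), (5,3)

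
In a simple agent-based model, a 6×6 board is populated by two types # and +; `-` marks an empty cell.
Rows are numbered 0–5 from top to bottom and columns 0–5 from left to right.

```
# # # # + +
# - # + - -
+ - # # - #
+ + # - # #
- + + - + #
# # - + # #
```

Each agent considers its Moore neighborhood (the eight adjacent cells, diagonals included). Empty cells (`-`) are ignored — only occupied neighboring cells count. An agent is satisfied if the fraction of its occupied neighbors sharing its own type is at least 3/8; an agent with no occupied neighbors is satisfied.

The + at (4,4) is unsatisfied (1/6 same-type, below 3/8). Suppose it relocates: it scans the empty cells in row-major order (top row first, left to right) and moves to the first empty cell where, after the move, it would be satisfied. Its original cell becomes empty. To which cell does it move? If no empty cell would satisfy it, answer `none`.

(1,4)

Vacating (4,4). Empty cells in order:
  (1,1): 1/7 same-type → still unsatisfied.
  (1,4): 3/6 same-type → satisfied — stop here.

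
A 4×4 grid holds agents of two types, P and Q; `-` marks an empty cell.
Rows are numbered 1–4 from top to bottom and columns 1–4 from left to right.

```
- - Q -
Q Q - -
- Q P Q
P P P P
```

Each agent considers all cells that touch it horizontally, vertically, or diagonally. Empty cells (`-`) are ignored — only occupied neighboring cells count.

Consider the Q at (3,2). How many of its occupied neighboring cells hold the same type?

Occupied neighbors of (3,2): (2,1)=Q, (2,2)=Q, (3,3)=P, (4,1)=P, (4,2)=P, (4,3)=P.
Same type (Q): 2 of 6.

2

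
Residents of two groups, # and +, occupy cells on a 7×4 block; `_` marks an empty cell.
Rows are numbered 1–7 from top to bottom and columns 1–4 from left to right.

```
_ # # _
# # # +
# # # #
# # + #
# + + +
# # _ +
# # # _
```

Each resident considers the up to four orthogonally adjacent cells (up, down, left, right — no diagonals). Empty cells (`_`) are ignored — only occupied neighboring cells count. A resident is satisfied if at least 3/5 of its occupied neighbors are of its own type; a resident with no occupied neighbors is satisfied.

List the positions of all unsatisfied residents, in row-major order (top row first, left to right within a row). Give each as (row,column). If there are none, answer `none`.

Row 1: (1,2)# 2/2 satisfied · (1,3)# 2/2 satisfied
Row 2: (2,1)# 2/2 satisfied · (2,2)# 4/4 satisfied · (2,3)# 3/4 satisfied · (2,4)+ 0/2 not
Row 3: (3,1)# 3/3 satisfied · (3,2)# 4/4 satisfied · (3,3)# 3/4 satisfied · (3,4)# 2/3 satisfied
Row 4: (4,1)# 3/3 satisfied · (4,2)# 2/4 not · (4,3)+ 1/4 not · (4,4)# 1/3 not
Row 5: (5,1)# 2/3 satisfied · (5,2)+ 1/4 not · (5,3)+ 3/3 satisfied · (5,4)+ 2/3 satisfied
Row 6: (6,1)# 3/3 satisfied · (6,2)# 2/3 satisfied · (6,4)+ 1/1 satisfied
Row 7: (7,1)# 2/2 satisfied · (7,2)# 3/3 satisfied · (7,3)# 1/1 satisfied

(2,4), (4,2), (4,3), (4,4), (5,2)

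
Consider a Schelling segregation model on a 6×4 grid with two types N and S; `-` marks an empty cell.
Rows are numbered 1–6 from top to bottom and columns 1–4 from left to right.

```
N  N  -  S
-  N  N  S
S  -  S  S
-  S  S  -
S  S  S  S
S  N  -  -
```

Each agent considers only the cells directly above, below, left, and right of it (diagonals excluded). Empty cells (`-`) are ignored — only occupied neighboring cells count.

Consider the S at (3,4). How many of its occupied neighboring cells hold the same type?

Occupied neighbors of (3,4): (2,4)=S, (3,3)=S.
Same type (S): 2 of 2.

2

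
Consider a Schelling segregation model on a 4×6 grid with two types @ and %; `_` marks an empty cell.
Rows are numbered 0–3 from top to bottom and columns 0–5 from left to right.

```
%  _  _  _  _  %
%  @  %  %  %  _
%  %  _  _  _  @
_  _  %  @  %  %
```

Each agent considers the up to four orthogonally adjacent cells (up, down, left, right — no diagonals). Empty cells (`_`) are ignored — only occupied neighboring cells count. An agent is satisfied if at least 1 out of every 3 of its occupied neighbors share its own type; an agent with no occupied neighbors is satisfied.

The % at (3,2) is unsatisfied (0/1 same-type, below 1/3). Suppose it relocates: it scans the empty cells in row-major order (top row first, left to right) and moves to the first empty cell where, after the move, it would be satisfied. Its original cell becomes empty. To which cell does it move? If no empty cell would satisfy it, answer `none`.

(0,1)

Vacating (3,2). Empty cells in order:
  (0,1): 1/2 same-type → satisfied — stop here.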